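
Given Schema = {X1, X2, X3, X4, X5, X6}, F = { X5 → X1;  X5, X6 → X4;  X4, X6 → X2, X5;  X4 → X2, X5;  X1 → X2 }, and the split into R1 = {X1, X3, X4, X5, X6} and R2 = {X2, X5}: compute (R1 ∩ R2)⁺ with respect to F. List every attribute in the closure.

R1 ∩ R2 = {X5}.
X5 → X1 applies, adding X1
X1 → X2 applies, adding X2
Closure: {X1, X2, X5}.

X1, X2, X5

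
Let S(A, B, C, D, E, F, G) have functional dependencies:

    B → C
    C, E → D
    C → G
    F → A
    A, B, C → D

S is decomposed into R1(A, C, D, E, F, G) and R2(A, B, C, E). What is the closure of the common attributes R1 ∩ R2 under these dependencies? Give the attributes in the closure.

R1 ∩ R2 = {A, C, E}.
C, E → D applies, adding D
C → G applies, adding G
Closure: {A, C, D, E, G}.

A, C, D, E, G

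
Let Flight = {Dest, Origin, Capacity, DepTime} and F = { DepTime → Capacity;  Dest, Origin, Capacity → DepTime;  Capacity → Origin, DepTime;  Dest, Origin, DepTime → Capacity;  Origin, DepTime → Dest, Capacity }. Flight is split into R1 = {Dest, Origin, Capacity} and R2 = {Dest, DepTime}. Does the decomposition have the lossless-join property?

Common attributes: R1 ∩ R2 = {Dest}.
No dependency enlarges {Dest}, so (Dest)⁺ = {Dest}.
The closure contains neither all of R1 = {Dest, Origin, Capacity} nor all of R2 = {Dest, DepTime}, so the common attributes are not a superkey of either fragment. The join is lossy.

No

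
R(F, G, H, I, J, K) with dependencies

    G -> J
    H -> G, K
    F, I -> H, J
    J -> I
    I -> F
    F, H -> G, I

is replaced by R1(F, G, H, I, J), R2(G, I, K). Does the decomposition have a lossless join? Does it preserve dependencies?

lossless and dependency-preserving

Lossless test: (G, I)⁺ = {F, G, H, I, J, K}, which contains all of one fragment — lossless.
Dependency preservation: H → G, K is not contained in any single fragment, but the restricted closure of its left-hand side across the fragments still reaches the right-hand side; the remaining FDs each lie inside some fragment. All dependencies are preserved.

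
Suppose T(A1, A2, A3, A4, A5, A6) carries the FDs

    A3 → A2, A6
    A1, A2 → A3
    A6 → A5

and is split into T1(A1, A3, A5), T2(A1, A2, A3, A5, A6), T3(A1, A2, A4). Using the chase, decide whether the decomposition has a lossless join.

Chase test. Columns are A1, A2, A3, A4, A5, A6; row i has aⱼ where attribute j ∈ Ti, else bᵢⱼ.
Initial tableau (one row per fragment):
  row 1: a1 b12 a3 b14 a5 b16
  row 2: a1 a2 a3 b24 a5 a6
  row 3: a1 a2 b33 a4 b35 b36
Rows 1 and 2 agree on A3; apply A3→A2, A6 and equate their A2, A6 entries.
Rows 1 and 3 agree on A1, A2; apply A1, A2→A3 and equate their A3 entries.
Rows 1 and 3 agree on A3; apply A3→A2, A6 and equate their A2, A6 entries.
Rows 1 and 3 agree on A6; apply A6→A5 and equate their A5 entries.
Row 3 is now all distinguished symbols — the join is lossless.

Yes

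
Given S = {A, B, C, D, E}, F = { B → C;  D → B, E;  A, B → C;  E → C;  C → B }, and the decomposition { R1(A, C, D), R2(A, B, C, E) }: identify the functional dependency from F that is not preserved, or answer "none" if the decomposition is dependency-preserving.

D → B, E

Check D → B, E: no single fragment contains all of {B, D, E}, and the restricted closure of {D} across the fragments never reaches {B, E}.
B → C is preserved.
A, B → C is preserved.
E → C is preserved.
C → B is preserved.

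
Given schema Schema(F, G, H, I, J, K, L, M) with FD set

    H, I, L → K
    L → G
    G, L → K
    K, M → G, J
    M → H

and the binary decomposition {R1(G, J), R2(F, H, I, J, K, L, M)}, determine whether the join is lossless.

No

Common attributes: R1 ∩ R2 = {J}.
No dependency enlarges {J}, so (J)⁺ = {J}.
The closure contains neither all of R1 = {G, J} nor all of R2 = {F, H, I, J, K, L, M}, so the common attributes are not a superkey of either fragment. The join is lossy.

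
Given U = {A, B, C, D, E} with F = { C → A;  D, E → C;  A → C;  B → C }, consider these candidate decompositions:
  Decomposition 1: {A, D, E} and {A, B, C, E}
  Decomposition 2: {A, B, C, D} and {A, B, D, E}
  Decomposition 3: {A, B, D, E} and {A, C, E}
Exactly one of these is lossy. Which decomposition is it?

Decomposition 1: common = {A, E}, closure = {A, C, E} → lossy.
Decomposition 2: common = {A, B, D}, closure = {A, B, C, D} → lossless.
Decomposition 3: common = {A, E}, closure = {A, C, E} → lossless.

Decomposition 1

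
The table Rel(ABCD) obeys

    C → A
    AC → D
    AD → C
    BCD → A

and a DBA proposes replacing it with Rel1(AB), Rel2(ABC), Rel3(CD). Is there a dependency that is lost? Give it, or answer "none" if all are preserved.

AD → C

Check AD → C: no single fragment contains all of {ACD}, and the restricted closure of {AD} across the fragments never reaches {C}.
C → A is preserved.
AC → D is preserved.
BCD → A is preserved.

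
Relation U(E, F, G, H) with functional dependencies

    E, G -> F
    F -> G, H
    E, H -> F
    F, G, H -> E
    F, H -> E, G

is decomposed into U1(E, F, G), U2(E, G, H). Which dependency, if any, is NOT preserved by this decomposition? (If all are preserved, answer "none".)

E, G → F lies within U1.
F → G, H: restricted closure across fragments reaches G, H.
E, H → F: restricted closure across fragments reaches F.
F, G, H → E: restricted closure across fragments reaches E.
F, H → E, G: restricted closure across fragments reaches E, G.
Every dependency is enforceable on the fragments, so the decomposition is dependency-preserving.

none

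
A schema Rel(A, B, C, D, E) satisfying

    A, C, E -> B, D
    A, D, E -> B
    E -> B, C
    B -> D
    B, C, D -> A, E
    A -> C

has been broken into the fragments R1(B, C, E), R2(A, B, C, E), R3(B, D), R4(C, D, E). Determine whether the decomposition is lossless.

Chase test. Columns are A, B, C, D, E; row i has aⱼ where attribute j ∈ Ri, else bᵢⱼ.
Initial tableau (one row per fragment):
  row 1: b11 a2 a3 b14 a5
  row 2: a1 a2 a3 b24 a5
  row 3: b31 a2 b33 a4 b35
  row 4: b41 b42 a3 a4 a5
Rows 1 and 4 agree on E; apply E→B, C and equate their B, C entries.
Rows 1 and 2 agree on B; apply B→D and equate their D entries.
Rows 1 and 3 agree on B; apply B→D and equate their D entries.
Rows 1 and 2 agree on B, C, D; apply B, C, D→A, E and equate their A, E entries.
Rows 1 and 4 agree on B, C, D; apply B, C, D→A, E and equate their A, E entries.
Row 1 is now all distinguished symbols — the join is lossless.

Yes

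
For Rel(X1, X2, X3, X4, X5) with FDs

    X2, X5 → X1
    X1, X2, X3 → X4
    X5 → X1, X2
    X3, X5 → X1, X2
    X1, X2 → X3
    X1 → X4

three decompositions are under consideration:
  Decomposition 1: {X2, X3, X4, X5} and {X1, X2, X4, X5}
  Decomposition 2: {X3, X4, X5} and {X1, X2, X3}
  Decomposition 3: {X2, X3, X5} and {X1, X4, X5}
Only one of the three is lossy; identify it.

Decomposition 1: common = {X2, X4, X5}, closure = {X1, X2, X3, X4, X5} → lossless.
Decomposition 2: common = {X3}, closure = {X3} → lossy.
Decomposition 3: common = {X5}, closure = {X1, X2, X3, X4, X5} → lossless.

Decomposition 2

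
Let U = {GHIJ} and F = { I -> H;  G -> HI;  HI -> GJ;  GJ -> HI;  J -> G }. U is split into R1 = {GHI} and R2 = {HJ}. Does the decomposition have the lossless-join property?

Common attributes: R1 ∩ R2 = {H}.
No dependency enlarges {H}, so (H)⁺ = {H}.
The closure contains neither all of R1 = {GHI} nor all of R2 = {HJ}, so the common attributes are not a superkey of either fragment. The join is lossy.

No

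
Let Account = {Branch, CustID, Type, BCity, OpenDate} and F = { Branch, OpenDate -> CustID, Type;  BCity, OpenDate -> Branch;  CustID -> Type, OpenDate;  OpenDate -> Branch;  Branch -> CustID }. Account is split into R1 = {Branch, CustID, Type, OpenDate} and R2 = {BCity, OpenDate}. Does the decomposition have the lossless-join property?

Yes

Common attributes: R1 ∩ R2 = {OpenDate}.
Closure of {OpenDate}: OpenDate → Branch applies, adding Branch; Branch → CustID applies, adding CustID; Branch, OpenDate → CustID, Type applies, adding Type. So (OpenDate)⁺ = {Branch, CustID, Type, OpenDate}.
This closure contains every attribute of R1, so R1 ∩ R2 → R1. The join is lossless.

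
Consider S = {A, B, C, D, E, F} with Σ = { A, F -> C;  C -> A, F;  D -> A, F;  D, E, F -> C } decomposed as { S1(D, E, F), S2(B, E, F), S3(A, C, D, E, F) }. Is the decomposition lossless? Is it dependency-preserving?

lossy but dependency-preserving

Lossless test (chase): Rows 1 and 3 agree on D; apply D→A, F and equate their A, F entries. Rows 1 and 3 agree on D, E, F; apply D, E, F→C and equate their C entries. No row becomes fully distinguished — the join is lossy.
Dependency preservation: every FD's attributes lie within a single fragment, so each can be enforced locally — preserved.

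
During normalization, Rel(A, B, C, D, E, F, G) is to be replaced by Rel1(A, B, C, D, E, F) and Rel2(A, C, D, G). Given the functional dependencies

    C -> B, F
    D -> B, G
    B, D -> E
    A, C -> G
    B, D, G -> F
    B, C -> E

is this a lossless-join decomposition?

Yes

Common attributes: Rel1 ∩ Rel2 = {A, C, D}.
Closure of {A, C, D}: C → B, F applies, adding B, F; D → B, G applies, adding G; B, D → E applies, adding E. So (A, C, D)⁺ = {A, B, C, D, E, F, G}.
This closure contains every attribute of Rel1, so Rel1 ∩ Rel2 → Rel1. The join is lossless.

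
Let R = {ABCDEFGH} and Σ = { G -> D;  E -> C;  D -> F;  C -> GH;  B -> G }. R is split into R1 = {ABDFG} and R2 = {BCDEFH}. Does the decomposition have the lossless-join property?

Common attributes: R1 ∩ R2 = {BDF}.
Closure of {BDF}: B → G applies, adding G. So (BDF)⁺ = {BDFG}.
The closure contains neither all of R1 = {ABDFG} nor all of R2 = {BCDEFH}, so the common attributes are not a superkey of either fragment. The join is lossy.

No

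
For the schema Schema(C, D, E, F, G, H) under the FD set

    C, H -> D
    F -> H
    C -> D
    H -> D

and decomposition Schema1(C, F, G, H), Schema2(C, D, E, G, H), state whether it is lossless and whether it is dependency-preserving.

Lossless test: (C, G, H)⁺ = {C, D, G, H}, which is a superkey of neither fragment — lossy.
Dependency preservation: every FD's attributes lie within a single fragment, so each can be enforced locally — preserved.

lossy but dependency-preserving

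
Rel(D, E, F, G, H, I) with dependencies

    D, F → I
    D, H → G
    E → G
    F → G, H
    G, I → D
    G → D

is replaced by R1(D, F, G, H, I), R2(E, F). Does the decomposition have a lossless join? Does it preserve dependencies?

lossless but not dependency-preserving

Lossless test: (F)⁺ = {D, F, G, H, I}, which contains all of one fragment — lossless.
Dependency preservation: the restricted closure of {E} across the fragments never reaches {G}, so E → G cannot be enforced without a join — not preserved.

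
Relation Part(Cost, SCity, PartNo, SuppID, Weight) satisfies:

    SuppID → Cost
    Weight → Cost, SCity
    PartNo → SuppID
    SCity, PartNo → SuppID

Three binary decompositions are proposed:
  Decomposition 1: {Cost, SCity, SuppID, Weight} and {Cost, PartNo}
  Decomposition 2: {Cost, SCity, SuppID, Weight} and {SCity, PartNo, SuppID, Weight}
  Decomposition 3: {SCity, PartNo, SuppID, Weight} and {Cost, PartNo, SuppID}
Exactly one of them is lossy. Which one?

Decomposition 1

Decomposition 1: common = {Cost}, closure = {Cost} → lossy.
Decomposition 2: common = {SCity, SuppID, Weight}, closure = {Cost, SCity, SuppID, Weight} → lossless.
Decomposition 3: common = {PartNo, SuppID}, closure = {Cost, PartNo, SuppID} → lossless.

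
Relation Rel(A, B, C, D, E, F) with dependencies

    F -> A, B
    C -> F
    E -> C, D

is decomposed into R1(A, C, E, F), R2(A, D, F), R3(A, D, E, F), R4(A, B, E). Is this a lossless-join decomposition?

Yes

Chase test. Columns are A, B, C, D, E, F; row i has aⱼ where attribute j ∈ Ri, else bᵢⱼ.
Initial tableau (one row per fragment):
  row 1: a1 b12 a3 b14 a5 a6
  row 2: a1 b22 b23 a4 b25 a6
  row 3: a1 b32 b33 a4 a5 a6
  row 4: a1 a2 b43 b44 a5 b46
Rows 1 and 2 agree on F; apply F→A, B and equate their A, B entries.
Rows 1 and 3 agree on F; apply F→A, B and equate their A, B entries.
Rows 1 and 3 agree on E; apply E→C, D and equate their C, D entries.
Rows 1 and 4 agree on E; apply E→C, D and equate their C, D entries.
Rows 1 and 4 agree on C; apply C→F and equate their F entries.
Rows 1 and 4 agree on F; apply F→A, B and equate their A, B entries.
Row 1 is now all distinguished symbols — the join is lossless.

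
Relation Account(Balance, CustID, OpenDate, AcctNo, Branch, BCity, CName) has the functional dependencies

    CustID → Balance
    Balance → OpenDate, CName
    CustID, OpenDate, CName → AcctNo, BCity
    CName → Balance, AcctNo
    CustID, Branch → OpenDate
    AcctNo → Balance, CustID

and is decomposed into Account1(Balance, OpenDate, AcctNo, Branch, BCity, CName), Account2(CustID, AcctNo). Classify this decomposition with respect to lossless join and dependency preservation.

Lossless test: (AcctNo)⁺ = {Balance, CustID, OpenDate, AcctNo, BCity, CName}, which contains all of one fragment — lossless.
Dependency preservation: CustID → Balance; CustID, OpenDate, CName → AcctNo, BCity; CustID, Branch → OpenDate; AcctNo → Balance, CustID are not contained in any single fragment, but the restricted closure of each left-hand side across the fragments still reaches the right-hand side; the remaining FDs each lie inside some fragment. All dependencies are preserved.

lossless and dependency-preserving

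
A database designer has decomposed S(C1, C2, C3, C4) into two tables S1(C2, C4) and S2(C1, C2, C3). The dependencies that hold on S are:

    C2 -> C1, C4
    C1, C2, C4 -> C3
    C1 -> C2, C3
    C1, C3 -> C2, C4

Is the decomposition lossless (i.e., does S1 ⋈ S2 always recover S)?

Yes

Common attributes: S1 ∩ S2 = {C2}.
Closure of {C2}: C2 → C1, C4 applies, adding C1, C4; C1, C2, C4 → C3 applies, adding C3. So (C2)⁺ = {C1, C2, C3, C4}.
This closure contains every attribute of S1, so S1 ∩ S2 → S1. The join is lossless.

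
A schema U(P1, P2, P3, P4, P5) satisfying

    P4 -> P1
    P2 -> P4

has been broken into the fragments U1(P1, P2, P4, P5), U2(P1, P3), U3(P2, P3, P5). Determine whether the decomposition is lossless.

Yes

Chase test. Columns are P1, P2, P3, P4, P5; row i has aⱼ where attribute j ∈ Ui, else bᵢⱼ.
Initial tableau (one row per fragment):
  row 1: a1 a2 b13 a4 a5
  row 2: a1 b22 a3 b24 b25
  row 3: b31 a2 a3 b34 a5
Rows 1 and 3 agree on P2; apply P2→P4 and equate their P4 entries.
Rows 1 and 3 agree on P4; apply P4→P1 and equate their P1 entries.
Row 3 is now all distinguished symbols — the join is lossless.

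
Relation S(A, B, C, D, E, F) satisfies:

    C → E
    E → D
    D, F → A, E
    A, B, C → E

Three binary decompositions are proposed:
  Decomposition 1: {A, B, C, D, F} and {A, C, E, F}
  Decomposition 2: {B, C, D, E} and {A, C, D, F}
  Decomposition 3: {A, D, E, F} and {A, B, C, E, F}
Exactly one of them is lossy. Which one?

Decomposition 1: common = {A, C, F}, closure = {A, C, D, E, F} → lossless.
Decomposition 2: common = {C, D}, closure = {C, D, E} → lossy.
Decomposition 3: common = {A, E, F}, closure = {A, D, E, F} → lossless.

Decomposition 2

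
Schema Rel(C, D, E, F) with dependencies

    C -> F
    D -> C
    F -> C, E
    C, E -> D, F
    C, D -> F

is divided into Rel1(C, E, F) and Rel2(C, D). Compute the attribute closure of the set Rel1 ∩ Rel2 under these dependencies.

Rel1 ∩ Rel2 = {C}.
C → F applies, adding F
F → C, E applies, adding E
C, E → D, F applies, adding D
Closure: {C, D, E, F}.

C, D, E, F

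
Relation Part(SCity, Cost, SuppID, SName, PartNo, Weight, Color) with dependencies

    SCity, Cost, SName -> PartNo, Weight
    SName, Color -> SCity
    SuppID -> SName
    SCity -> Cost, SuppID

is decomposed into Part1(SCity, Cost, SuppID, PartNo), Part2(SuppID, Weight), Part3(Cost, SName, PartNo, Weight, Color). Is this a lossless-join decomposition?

No

Chase test. Columns are SCity, Cost, SuppID, SName, PartNo, Weight, Color; row i has aⱼ where attribute j ∈ Parti, else bᵢⱼ.
Initial tableau (one row per fragment):
  row 1: a1 a2 a3 b14 a5 b16 b17
  row 2: b21 b22 a3 b24 b25 a6 b27
  row 3: b31 a2 b33 a4 a5 a6 a7
Rows 1 and 2 agree on SuppID; apply SuppID→SName and equate their SName entries.
No row becomes fully distinguished — the join is lossy.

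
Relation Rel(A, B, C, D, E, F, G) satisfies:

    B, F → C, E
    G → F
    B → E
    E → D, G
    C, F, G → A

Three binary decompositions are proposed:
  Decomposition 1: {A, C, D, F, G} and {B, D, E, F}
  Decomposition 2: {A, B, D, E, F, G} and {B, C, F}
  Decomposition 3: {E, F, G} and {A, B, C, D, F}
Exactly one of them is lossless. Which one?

Decomposition 1: common = {D, F}, closure = {D, F} → lossy.
Decomposition 2: common = {B, F}, closure = {A, B, C, D, E, F, G} → lossless.
Decomposition 3: common = {F}, closure = {F} → lossy.

Decomposition 2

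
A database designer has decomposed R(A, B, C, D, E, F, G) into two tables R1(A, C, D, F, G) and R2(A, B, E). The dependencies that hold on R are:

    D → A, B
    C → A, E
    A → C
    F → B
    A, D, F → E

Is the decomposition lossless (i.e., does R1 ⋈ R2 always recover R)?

Common attributes: R1 ∩ R2 = {A}.
Closure of {A}: A → C applies, adding C; C → A, E applies, adding E. So (A)⁺ = {A, C, E}.
The closure contains neither all of R1 = {A, C, D, F, G} nor all of R2 = {A, B, E}, so the common attributes are not a superkey of either fragment. The join is lossy.

No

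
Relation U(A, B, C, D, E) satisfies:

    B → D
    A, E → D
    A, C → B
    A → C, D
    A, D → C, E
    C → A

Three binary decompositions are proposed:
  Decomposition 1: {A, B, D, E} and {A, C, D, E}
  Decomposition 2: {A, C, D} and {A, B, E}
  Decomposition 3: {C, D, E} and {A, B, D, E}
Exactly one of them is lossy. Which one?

Decomposition 3

Decomposition 1: common = {A, D, E}, closure = {A, B, C, D, E} → lossless.
Decomposition 2: common = {A}, closure = {A, B, C, D, E} → lossless.
Decomposition 3: common = {D, E}, closure = {D, E} → lossy.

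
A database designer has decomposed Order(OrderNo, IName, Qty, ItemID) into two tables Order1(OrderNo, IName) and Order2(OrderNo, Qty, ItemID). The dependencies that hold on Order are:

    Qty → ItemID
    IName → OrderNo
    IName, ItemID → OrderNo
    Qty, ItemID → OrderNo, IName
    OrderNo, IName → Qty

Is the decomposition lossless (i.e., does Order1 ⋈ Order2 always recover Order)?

No

Common attributes: Order1 ∩ Order2 = {OrderNo}.
No dependency enlarges {OrderNo}, so (OrderNo)⁺ = {OrderNo}.
The closure contains neither all of Order1 = {OrderNo, IName} nor all of Order2 = {OrderNo, Qty, ItemID}, so the common attributes are not a superkey of either fragment. The join is lossy.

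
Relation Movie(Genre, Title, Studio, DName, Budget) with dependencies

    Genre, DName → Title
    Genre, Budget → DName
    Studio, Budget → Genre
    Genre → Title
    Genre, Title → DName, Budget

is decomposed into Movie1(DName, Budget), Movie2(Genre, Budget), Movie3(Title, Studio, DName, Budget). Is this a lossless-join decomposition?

Chase test. Columns are Genre, Title, Studio, DName, Budget; row i has aⱼ where attribute j ∈ Moviei, else bᵢⱼ.
Initial tableau (one row per fragment):
  row 1: b11 b12 b13 a4 a5
  row 2: a1 b22 b23 b24 a5
  row 3: b31 a2 a3 a4 a5
No row becomes fully distinguished — the join is lossy.

No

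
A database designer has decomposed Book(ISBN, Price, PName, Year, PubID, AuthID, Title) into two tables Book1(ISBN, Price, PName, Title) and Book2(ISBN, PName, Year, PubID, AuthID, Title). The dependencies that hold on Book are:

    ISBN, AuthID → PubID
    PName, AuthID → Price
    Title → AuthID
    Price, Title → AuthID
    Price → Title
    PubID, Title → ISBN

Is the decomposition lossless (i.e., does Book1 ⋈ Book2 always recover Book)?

Yes

Common attributes: Book1 ∩ Book2 = {ISBN, PName, Title}.
Closure of {ISBN, PName, Title}: Title → AuthID applies, adding AuthID; ISBN, AuthID → PubID applies, adding PubID; PName, AuthID → Price applies, adding Price. So (ISBN, PName, Title)⁺ = {ISBN, Price, PName, PubID, AuthID, Title}.
This closure contains every attribute of Book1, so Book1 ∩ Book2 → Book1. The join is lossless.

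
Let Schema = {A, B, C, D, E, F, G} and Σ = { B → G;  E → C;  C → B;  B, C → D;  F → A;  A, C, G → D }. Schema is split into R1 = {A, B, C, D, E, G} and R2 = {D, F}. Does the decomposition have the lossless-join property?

No

Common attributes: R1 ∩ R2 = {D}.
No dependency enlarges {D}, so (D)⁺ = {D}.
The closure contains neither all of R1 = {A, B, C, D, E, G} nor all of R2 = {D, F}, so the common attributes are not a superkey of either fragment. The join is lossy.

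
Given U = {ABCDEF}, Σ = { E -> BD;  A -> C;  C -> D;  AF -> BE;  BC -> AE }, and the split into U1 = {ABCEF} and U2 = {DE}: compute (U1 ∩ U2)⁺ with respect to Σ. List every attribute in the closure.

BDE

U1 ∩ U2 = {E}.
E → BD applies, adding BD
Closure: {BDE}.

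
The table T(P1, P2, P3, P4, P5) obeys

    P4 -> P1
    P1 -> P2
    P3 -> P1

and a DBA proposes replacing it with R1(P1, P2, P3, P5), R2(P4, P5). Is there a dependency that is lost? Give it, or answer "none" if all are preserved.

Check P4 → P1: no single fragment contains all of {P1, P4}, and the restricted closure of {P4} across the fragments never reaches {P1}.
P1 → P2 is preserved.
P3 → P1 is preserved.

P4 -> P1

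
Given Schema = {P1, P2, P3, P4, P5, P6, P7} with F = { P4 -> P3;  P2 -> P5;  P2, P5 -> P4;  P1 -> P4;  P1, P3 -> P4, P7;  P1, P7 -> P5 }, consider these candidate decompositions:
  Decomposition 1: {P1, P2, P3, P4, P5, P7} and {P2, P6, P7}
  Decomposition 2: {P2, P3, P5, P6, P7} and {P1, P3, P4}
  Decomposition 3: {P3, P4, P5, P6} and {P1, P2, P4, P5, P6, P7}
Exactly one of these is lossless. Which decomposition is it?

Decomposition 1: common = {P2, P7}, closure = {P2, P3, P4, P5, P7} → lossy.
Decomposition 2: common = {P3}, closure = {P3} → lossy.
Decomposition 3: common = {P4, P5, P6}, closure = {P3, P4, P5, P6} → lossless.

Decomposition 3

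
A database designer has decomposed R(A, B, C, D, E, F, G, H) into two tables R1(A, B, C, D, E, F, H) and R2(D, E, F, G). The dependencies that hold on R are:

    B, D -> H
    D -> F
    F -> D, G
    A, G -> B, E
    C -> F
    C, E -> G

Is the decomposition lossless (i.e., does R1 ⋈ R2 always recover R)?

Common attributes: R1 ∩ R2 = {D, E, F}.
Closure of {D, E, F}: F → D, G applies, adding G. So (D, E, F)⁺ = {D, E, F, G}.
This closure contains every attribute of R2, so R1 ∩ R2 → R2. The join is lossless.

Yes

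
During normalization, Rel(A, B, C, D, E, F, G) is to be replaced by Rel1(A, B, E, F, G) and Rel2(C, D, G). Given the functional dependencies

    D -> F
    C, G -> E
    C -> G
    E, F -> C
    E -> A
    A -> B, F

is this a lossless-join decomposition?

No

Common attributes: Rel1 ∩ Rel2 = {G}.
No dependency enlarges {G}, so (G)⁺ = {G}.
The closure contains neither all of Rel1 = {A, B, E, F, G} nor all of Rel2 = {C, D, G}, so the common attributes are not a superkey of either fragment. The join is lossy.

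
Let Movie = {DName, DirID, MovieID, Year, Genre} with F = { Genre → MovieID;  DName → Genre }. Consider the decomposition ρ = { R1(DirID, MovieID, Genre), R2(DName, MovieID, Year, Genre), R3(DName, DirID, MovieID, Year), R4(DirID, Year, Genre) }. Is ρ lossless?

Yes

Chase test. Columns are DName, DirID, MovieID, Year, Genre; row i has aⱼ where attribute j ∈ Ri, else bᵢⱼ.
Initial tableau (one row per fragment):
  row 1: b11 a2 a3 b14 a5
  row 2: a1 b22 a3 a4 a5
  row 3: a1 a2 a3 a4 b35
  row 4: b41 a2 b43 a4 a5
Rows 1 and 4 agree on Genre; apply Genre→MovieID and equate their MovieID entries.
Rows 2 and 3 agree on DName; apply DName→Genre and equate their Genre entries.
Row 3 is now all distinguished symbols — the join is lossless.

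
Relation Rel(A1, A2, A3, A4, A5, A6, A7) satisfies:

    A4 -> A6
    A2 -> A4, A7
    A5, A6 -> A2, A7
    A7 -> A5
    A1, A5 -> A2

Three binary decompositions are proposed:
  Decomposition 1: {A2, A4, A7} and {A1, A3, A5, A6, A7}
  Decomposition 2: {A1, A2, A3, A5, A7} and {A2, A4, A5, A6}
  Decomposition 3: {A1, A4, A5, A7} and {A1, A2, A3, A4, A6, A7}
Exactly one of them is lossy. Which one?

Decomposition 1: common = {A7}, closure = {A5, A7} → lossy.
Decomposition 2: common = {A2, A5}, closure = {A2, A4, A5, A6, A7} → lossless.
Decomposition 3: common = {A1, A4, A7}, closure = {A1, A2, A4, A5, A6, A7} → lossless.

Decomposition 1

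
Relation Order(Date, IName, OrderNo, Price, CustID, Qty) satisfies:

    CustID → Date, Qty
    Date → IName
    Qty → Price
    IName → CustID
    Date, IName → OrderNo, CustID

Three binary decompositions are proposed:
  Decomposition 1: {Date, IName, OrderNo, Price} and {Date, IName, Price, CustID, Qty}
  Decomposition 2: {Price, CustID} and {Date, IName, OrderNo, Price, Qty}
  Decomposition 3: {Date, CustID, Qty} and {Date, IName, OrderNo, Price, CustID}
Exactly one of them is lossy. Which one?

Decomposition 1: common = {Date, IName, Price}, closure = {Date, IName, OrderNo, Price, CustID, Qty} → lossless.
Decomposition 2: common = {Price}, closure = {Price} → lossy.
Decomposition 3: common = {Date, CustID}, closure = {Date, IName, OrderNo, Price, CustID, Qty} → lossless.

Decomposition 2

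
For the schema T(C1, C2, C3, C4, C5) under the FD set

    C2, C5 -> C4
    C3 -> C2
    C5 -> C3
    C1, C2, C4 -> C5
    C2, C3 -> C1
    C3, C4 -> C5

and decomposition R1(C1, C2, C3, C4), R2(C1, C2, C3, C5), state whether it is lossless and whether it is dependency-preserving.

lossy and not dependency-preserving

Lossless test: (C1, C2, C3)⁺ = {C1, C2, C3}, which is a superkey of neither fragment — lossy.
Dependency preservation: the restricted closure of {C2, C5} across the fragments never reaches {C4}, so C2, C5 → C4 cannot be enforced without a join — not preserved.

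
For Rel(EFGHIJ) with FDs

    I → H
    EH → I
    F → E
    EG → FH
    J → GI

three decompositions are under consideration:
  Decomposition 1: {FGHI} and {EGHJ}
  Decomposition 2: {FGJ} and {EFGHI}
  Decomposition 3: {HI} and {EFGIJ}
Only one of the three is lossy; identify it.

Decomposition 1

Decomposition 1: common = {GH}, closure = {GH} → lossy.
Decomposition 2: common = {FG}, closure = {EFGHI} → lossless.
Decomposition 3: common = {I}, closure = {HI} → lossless.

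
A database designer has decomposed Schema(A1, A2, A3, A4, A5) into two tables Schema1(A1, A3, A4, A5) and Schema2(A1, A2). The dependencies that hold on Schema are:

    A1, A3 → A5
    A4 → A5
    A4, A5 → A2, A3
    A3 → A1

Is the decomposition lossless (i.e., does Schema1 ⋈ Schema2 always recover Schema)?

No

Common attributes: Schema1 ∩ Schema2 = {A1}.
No dependency enlarges {A1}, so (A1)⁺ = {A1}.
The closure contains neither all of Schema1 = {A1, A3, A4, A5} nor all of Schema2 = {A1, A2}, so the common attributes are not a superkey of either fragment. The join is lossy.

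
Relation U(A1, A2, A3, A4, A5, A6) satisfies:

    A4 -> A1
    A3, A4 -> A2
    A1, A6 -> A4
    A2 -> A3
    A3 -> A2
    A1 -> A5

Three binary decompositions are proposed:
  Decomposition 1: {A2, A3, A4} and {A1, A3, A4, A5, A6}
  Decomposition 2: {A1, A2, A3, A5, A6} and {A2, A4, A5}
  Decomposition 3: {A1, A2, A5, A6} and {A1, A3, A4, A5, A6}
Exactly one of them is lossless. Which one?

Decomposition 1

Decomposition 1: common = {A3, A4}, closure = {A1, A2, A3, A4, A5} → lossless.
Decomposition 2: common = {A2, A5}, closure = {A2, A3, A5} → lossy.
Decomposition 3: common = {A1, A5, A6}, closure = {A1, A4, A5, A6} → lossy.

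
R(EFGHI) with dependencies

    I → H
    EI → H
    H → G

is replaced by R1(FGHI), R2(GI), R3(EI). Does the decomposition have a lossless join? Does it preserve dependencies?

Lossless test (chase): Rows 1 and 2 agree on I; apply I→H and equate their H entries. Rows 1 and 3 agree on I; apply I→H and equate their H entries. Rows 1 and 3 agree on H; apply H→G and equate their G entries. No row becomes fully distinguished — the join is lossy.
Dependency preservation: EI → H is not contained in any single fragment, but the restricted closure of its left-hand side across the fragments still reaches the right-hand side; the remaining FDs each lie inside some fragment. All dependencies are preserved.

lossy but dependency-preserving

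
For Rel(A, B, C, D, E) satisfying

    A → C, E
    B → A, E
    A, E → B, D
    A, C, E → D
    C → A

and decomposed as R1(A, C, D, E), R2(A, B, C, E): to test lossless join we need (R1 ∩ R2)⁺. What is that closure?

A, B, C, D, E

R1 ∩ R2 = {A, C, E}.
A, E → B, D applies, adding B, D
Closure: {A, B, C, D, E}.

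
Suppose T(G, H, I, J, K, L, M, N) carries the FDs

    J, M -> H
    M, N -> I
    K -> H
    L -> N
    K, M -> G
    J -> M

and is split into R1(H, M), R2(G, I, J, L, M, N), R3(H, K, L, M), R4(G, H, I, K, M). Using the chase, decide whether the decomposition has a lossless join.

No

Chase test. Columns are G, H, I, J, K, L, M, N; row i has aⱼ where attribute j ∈ Ri, else bᵢⱼ.
Initial tableau (one row per fragment):
  row 1: b11 a2 b13 b14 b15 b16 a7 b18
  row 2: a1 b22 a3 a4 b25 a6 a7 a8
  row 3: b31 a2 b33 b34 a5 a6 a7 b38
  row 4: a1 a2 a3 b44 a5 b46 a7 b48
Rows 2 and 3 agree on L; apply L→N and equate their N entries.
Rows 3 and 4 agree on K, M; apply K, M→G and equate their G entries.
Rows 2 and 3 agree on M, N; apply M, N→I and equate their I entries.
No row becomes fully distinguished — the join is lossy.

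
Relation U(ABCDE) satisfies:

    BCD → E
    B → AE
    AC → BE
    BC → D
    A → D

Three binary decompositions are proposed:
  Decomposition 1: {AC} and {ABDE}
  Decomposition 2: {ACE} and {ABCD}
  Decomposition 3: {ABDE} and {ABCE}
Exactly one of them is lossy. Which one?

Decomposition 1

Decomposition 1: common = {A}, closure = {AD} → lossy.
Decomposition 2: common = {AC}, closure = {ABCDE} → lossless.
Decomposition 3: common = {ABE}, closure = {ABDE} → lossless.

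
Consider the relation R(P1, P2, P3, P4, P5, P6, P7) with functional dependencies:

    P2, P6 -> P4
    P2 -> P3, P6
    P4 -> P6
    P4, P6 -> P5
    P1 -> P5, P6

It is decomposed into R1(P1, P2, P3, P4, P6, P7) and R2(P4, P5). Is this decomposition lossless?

Common attributes: R1 ∩ R2 = {P4}.
Closure of {P4}: P4 → P6 applies, adding P6; P4, P6 → P5 applies, adding P5. So (P4)⁺ = {P4, P5, P6}.
This closure contains every attribute of R2, so R1 ∩ R2 → R2. The join is lossless.

Yes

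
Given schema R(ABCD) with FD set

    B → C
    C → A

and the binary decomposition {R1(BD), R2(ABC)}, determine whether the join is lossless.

Yes

Common attributes: R1 ∩ R2 = {B}.
Closure of {B}: B → C applies, adding C; C → A applies, adding A. So (B)⁺ = {ABC}.
This closure contains every attribute of R2, so R1 ∩ R2 → R2. The join is lossless.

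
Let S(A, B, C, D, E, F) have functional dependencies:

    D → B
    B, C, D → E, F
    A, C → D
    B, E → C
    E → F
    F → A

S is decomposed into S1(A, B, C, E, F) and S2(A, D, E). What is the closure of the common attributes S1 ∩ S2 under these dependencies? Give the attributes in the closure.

S1 ∩ S2 = {A, E}.
E → F applies, adding F
Closure: {A, E, F}.

A, E, F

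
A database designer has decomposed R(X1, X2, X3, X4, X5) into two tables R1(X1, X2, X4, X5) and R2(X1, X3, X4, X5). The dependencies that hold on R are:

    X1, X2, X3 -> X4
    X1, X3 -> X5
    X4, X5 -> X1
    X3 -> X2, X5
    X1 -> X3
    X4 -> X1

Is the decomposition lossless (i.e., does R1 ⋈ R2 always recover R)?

Yes

Common attributes: R1 ∩ R2 = {X1, X4, X5}.
Closure of {X1, X4, X5}: X1 → X3 applies, adding X3; X3 → X2, X5 applies, adding X2. So (X1, X4, X5)⁺ = {X1, X2, X3, X4, X5}.
This closure contains every attribute of R1, so R1 ∩ R2 → R1. The join is lossless.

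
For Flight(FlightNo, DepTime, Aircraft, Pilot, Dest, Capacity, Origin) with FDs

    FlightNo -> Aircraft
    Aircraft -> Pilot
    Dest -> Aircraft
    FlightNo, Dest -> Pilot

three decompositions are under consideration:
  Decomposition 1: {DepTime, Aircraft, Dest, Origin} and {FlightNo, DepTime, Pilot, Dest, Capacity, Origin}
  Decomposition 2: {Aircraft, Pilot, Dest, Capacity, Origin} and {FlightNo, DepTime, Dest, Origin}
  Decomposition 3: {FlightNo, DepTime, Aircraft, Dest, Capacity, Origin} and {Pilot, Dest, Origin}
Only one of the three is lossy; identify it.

Decomposition 2

Decomposition 1: common = {DepTime, Dest, Origin}, closure = {DepTime, Aircraft, Pilot, Dest, Origin} → lossless.
Decomposition 2: common = {Dest, Origin}, closure = {Aircraft, Pilot, Dest, Origin} → lossy.
Decomposition 3: common = {Dest, Origin}, closure = {Aircraft, Pilot, Dest, Origin} → lossless.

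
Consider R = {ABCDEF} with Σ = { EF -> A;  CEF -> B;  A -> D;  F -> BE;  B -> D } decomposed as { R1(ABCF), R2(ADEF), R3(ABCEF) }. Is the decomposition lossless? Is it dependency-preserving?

Lossless test (chase): Rows 1 and 2 agree on A; apply A→D and equate their D entries. Rows 1 and 3 agree on A; apply A→D and equate their D entries. Rows 1 and 2 agree on F; apply F→BE and equate their BE entries. Row 1 is now all distinguished symbols — the join is lossless.
Dependency preservation: the restricted closure of {B} across the fragments never reaches {D}, so B → D cannot be enforced without a join — not preserved.

lossless but not dependency-preserving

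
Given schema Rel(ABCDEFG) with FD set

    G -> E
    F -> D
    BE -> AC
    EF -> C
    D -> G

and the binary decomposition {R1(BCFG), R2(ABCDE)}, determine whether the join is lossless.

Common attributes: R1 ∩ R2 = {BC}.
No dependency enlarges {BC}, so (BC)⁺ = {BC}.
The closure contains neither all of R1 = {BCFG} nor all of R2 = {ABCDE}, so the common attributes are not a superkey of either fragment. The join is lossy.

No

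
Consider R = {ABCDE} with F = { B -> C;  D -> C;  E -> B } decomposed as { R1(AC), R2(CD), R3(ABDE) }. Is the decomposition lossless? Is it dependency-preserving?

Lossless test (chase): Rows 2 and 3 agree on D; apply D→C and equate their C entries. Row 3 is now all distinguished symbols — the join is lossless.
Dependency preservation: the restricted closure of {B} across the fragments never reaches {C}, so B → C cannot be enforced without a join — not preserved.

lossless but not dependency-preserving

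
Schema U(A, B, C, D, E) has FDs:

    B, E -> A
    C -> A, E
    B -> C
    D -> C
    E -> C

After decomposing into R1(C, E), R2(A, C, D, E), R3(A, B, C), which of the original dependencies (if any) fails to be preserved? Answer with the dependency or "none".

B, E → A: restricted closure across fragments reaches A.
C → A, E lies within R2.
B → C lies within R3.
D → C lies within R2.
E → C lies within R1.
Every dependency is enforceable on the fragments, so the decomposition is dependency-preserving.

none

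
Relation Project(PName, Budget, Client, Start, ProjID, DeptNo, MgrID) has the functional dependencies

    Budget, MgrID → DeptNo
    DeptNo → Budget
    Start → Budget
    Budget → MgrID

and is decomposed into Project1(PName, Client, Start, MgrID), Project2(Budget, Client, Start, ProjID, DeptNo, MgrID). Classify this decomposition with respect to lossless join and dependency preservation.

Lossless test: (Client, Start, MgrID)⁺ = {Budget, Client, Start, DeptNo, MgrID}, which is a superkey of neither fragment — lossy.
Dependency preservation: every FD's attributes lie within a single fragment, so each can be enforced locally — preserved.

lossy but dependency-preserving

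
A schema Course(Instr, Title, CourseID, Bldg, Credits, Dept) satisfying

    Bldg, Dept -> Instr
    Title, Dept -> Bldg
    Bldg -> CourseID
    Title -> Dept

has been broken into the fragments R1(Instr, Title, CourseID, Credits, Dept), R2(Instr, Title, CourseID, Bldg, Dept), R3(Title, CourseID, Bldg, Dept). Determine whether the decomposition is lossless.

Chase test. Columns are Instr, Title, CourseID, Bldg, Credits, Dept; row i has aⱼ where attribute j ∈ Ri, else bᵢⱼ.
Initial tableau (one row per fragment):
  row 1: a1 a2 a3 b14 a5 a6
  row 2: a1 a2 a3 a4 b25 a6
  row 3: b31 a2 a3 a4 b35 a6
Rows 2 and 3 agree on Bldg, Dept; apply Bldg, Dept→Instr and equate their Instr entries.
Rows 1 and 2 agree on Title, Dept; apply Title, Dept→Bldg and equate their Bldg entries.
Row 1 is now all distinguished symbols — the join is lossless.

Yes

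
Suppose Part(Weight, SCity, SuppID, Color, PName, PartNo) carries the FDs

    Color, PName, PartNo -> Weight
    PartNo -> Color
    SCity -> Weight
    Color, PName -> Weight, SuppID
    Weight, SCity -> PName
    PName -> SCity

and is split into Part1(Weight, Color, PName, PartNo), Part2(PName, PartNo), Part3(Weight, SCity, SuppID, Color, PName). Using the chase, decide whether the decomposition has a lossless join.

Yes

Chase test. Columns are Weight, SCity, SuppID, Color, PName, PartNo; row i has aⱼ where attribute j ∈ Parti, else bᵢⱼ.
Initial tableau (one row per fragment):
  row 1: a1 b12 b13 a4 a5 a6
  row 2: b21 b22 b23 b24 a5 a6
  row 3: a1 a2 a3 a4 a5 b36
Rows 1 and 2 agree on PartNo; apply PartNo→Color and equate their Color entries.
Rows 1 and 2 agree on Color, PName; apply Color, PName→Weight, SuppID and equate their Weight, SuppID entries.
Rows 1 and 3 agree on Color, PName; apply Color, PName→Weight, SuppID and equate their Weight, SuppID entries.
Rows 1 and 2 agree on PName; apply PName→SCity and equate their SCity entries.
Rows 1 and 3 agree on PName; apply PName→SCity and equate their SCity entries.
Row 1 is now all distinguished symbols — the join is lossless.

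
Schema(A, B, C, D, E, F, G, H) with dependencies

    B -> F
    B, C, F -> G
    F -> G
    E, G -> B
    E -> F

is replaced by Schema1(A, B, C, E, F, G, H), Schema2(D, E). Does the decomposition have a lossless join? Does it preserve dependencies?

Lossless test: (E)⁺ = {B, E, F, G}, which is a superkey of neither fragment — lossy.
Dependency preservation: every FD's attributes lie within a single fragment, so each can be enforced locally — preserved.

lossy but dependency-preserving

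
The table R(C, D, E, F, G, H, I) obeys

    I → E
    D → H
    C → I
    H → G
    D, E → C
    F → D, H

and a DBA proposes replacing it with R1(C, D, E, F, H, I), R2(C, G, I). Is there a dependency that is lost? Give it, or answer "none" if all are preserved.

H → G

Check H → G: no single fragment contains all of {G, H}, and the restricted closure of {H} across the fragments never reaches {G}.
I → E is preserved.
D → H is preserved.
C → I is preserved.
D, E → C is preserved.
F → D, H is preserved.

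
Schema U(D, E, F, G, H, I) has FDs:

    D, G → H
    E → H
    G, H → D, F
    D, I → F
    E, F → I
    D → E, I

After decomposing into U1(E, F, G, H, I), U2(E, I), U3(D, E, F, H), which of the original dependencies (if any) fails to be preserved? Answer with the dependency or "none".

G, H → D, F

Check G, H → D, F: no single fragment contains all of {D, F, G, H}, and the restricted closure of {G, H} across the fragments never reaches {D, F}.
D, G → H is preserved.
E → H is preserved.
D, I → F is preserved.
E, F → I is preserved.
D → E, I is preserved.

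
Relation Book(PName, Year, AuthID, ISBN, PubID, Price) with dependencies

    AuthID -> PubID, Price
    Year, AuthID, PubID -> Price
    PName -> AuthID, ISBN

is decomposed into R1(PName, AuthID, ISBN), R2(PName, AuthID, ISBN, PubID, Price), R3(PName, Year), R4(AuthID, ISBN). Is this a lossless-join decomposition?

Chase test. Columns are PName, Year, AuthID, ISBN, PubID, Price; row i has aⱼ where attribute j ∈ Ri, else bᵢⱼ.
Initial tableau (one row per fragment):
  row 1: a1 b12 a3 a4 b15 b16
  row 2: a1 b22 a3 a4 a5 a6
  row 3: a1 a2 b33 b34 b35 b36
  row 4: b41 b42 a3 a4 b45 b46
Rows 1 and 2 agree on AuthID; apply AuthID→PubID, Price and equate their PubID, Price entries.
Rows 1 and 4 agree on AuthID; apply AuthID→PubID, Price and equate their PubID, Price entries.
Rows 1 and 3 agree on PName; apply PName→AuthID, ISBN and equate their AuthID, ISBN entries.
Rows 1 and 3 agree on AuthID; apply AuthID→PubID, Price and equate their PubID, Price entries.
Row 3 is now all distinguished symbols — the join is lossless.

Yes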